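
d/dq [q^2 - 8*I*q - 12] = 2*q - 8*I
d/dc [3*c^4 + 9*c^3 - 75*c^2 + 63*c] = 12*c^3 + 27*c^2 - 150*c + 63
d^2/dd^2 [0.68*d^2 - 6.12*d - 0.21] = 1.36000000000000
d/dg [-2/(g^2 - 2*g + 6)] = 4*(g - 1)/(g^2 - 2*g + 6)^2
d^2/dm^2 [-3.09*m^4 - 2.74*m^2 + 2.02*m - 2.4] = -37.08*m^2 - 5.48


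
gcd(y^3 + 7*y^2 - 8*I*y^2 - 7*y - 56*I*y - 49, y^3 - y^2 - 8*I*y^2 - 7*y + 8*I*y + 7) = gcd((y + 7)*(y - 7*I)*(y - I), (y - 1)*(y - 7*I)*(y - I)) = y^2 - 8*I*y - 7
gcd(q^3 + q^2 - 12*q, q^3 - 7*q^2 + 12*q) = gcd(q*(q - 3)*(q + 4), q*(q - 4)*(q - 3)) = q^2 - 3*q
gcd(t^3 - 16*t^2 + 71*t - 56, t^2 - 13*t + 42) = t - 7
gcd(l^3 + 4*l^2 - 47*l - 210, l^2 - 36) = l + 6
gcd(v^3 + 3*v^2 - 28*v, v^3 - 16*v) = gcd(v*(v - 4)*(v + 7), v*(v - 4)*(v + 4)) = v^2 - 4*v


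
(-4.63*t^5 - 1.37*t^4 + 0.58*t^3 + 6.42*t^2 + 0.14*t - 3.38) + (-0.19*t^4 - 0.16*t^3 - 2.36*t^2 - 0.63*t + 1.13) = -4.63*t^5 - 1.56*t^4 + 0.42*t^3 + 4.06*t^2 - 0.49*t - 2.25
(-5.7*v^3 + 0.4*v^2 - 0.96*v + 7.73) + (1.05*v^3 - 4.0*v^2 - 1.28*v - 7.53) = -4.65*v^3 - 3.6*v^2 - 2.24*v + 0.2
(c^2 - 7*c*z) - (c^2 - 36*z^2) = -7*c*z + 36*z^2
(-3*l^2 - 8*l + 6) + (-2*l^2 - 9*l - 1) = -5*l^2 - 17*l + 5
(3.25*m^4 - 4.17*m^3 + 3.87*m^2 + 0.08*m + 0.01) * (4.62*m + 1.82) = 15.015*m^5 - 13.3504*m^4 + 10.29*m^3 + 7.413*m^2 + 0.1918*m + 0.0182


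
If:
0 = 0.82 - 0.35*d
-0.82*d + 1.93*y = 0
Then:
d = 2.34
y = 1.00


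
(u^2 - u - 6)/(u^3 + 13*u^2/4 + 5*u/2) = 4*(u - 3)/(u*(4*u + 5))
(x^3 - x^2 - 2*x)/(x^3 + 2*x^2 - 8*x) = (x + 1)/(x + 4)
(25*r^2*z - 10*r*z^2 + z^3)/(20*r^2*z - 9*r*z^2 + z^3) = (-5*r + z)/(-4*r + z)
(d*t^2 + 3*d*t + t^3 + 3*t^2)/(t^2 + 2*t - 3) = t*(d + t)/(t - 1)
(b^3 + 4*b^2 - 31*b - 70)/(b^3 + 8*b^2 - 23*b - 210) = (b + 2)/(b + 6)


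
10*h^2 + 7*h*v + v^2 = (2*h + v)*(5*h + v)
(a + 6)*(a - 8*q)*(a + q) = a^3 - 7*a^2*q + 6*a^2 - 8*a*q^2 - 42*a*q - 48*q^2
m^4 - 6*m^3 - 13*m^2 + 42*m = m*(m - 7)*(m - 2)*(m + 3)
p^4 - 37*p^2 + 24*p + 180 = (p - 5)*(p - 3)*(p + 2)*(p + 6)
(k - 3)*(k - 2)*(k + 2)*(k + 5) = k^4 + 2*k^3 - 19*k^2 - 8*k + 60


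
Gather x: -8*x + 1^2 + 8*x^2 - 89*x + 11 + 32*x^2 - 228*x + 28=40*x^2 - 325*x + 40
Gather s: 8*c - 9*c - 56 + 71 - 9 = 6 - c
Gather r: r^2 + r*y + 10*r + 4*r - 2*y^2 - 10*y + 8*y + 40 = r^2 + r*(y + 14) - 2*y^2 - 2*y + 40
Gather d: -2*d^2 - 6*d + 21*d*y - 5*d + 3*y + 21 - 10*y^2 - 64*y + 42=-2*d^2 + d*(21*y - 11) - 10*y^2 - 61*y + 63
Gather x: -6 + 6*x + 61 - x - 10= 5*x + 45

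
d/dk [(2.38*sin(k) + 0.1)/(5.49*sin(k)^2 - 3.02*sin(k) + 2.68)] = (-13.0662*sin(k)^2 - 1.098*sin(k) + 6.6804)*cos(k)/(30.1401*sin(k)^4 - 33.1596*sin(k)^3 + 38.5468*sin(k)^2 - 16.1872*sin(k) + 7.1824)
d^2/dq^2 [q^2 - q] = 2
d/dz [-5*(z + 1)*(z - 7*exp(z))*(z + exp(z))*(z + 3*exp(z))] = 15*z^3*exp(z) - 20*z^3 + 250*z^2*exp(2*z) + 60*z^2*exp(z) - 15*z^2 + 315*z*exp(3*z) + 500*z*exp(2*z) + 30*z*exp(z) + 420*exp(3*z) + 125*exp(2*z)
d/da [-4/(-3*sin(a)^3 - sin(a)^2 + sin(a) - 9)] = 4*(-9*sin(a)^2 - 2*sin(a) + 1)*cos(a)/(3*sin(a)^3 + sin(a)^2 - sin(a) + 9)^2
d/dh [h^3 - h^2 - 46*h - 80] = 3*h^2 - 2*h - 46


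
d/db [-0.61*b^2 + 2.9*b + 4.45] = 2.9 - 1.22*b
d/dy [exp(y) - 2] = exp(y)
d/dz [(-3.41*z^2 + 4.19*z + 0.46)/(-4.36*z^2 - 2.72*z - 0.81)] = (27.5436*z^2 + 9.5354*z - 2.1427)/(19.0096*z^4 + 23.7184*z^3 + 14.4616*z^2 + 4.4064*z + 0.6561)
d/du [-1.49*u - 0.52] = -1.49000000000000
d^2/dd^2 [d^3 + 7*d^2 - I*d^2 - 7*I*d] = 6*d + 14 - 2*I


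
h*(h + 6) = h^2 + 6*h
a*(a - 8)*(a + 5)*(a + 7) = a^4 + 4*a^3 - 61*a^2 - 280*a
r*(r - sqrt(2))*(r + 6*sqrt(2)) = r^3 + 5*sqrt(2)*r^2 - 12*r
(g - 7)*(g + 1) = g^2 - 6*g - 7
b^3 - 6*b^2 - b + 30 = (b - 5)*(b - 3)*(b + 2)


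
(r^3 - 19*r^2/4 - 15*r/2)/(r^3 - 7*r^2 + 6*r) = (r + 5/4)/(r - 1)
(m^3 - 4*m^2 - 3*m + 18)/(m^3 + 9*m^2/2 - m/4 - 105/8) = 8*(m^3 - 4*m^2 - 3*m + 18)/(8*m^3 + 36*m^2 - 2*m - 105)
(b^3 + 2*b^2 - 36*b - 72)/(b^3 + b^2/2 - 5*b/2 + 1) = 2*(b^2 - 36)/(2*b^2 - 3*b + 1)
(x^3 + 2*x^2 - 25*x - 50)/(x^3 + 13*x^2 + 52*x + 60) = (x - 5)/(x + 6)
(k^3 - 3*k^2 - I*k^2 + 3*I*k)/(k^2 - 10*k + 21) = k*(k - I)/(k - 7)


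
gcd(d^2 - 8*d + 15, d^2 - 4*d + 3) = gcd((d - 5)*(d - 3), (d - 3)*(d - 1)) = d - 3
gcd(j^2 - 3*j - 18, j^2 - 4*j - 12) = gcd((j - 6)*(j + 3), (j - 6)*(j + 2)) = j - 6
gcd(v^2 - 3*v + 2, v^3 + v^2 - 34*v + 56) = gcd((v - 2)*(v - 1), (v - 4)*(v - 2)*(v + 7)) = v - 2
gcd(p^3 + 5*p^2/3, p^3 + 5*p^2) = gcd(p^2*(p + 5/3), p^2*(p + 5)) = p^2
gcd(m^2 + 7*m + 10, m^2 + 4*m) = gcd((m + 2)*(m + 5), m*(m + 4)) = 1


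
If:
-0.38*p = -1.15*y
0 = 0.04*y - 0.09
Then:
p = 6.81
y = 2.25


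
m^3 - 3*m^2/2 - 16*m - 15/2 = (m - 5)*(m + 1/2)*(m + 3)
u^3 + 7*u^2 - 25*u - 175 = (u - 5)*(u + 5)*(u + 7)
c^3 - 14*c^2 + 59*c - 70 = (c - 7)*(c - 5)*(c - 2)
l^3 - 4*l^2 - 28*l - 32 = (l - 8)*(l + 2)^2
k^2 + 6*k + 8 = (k + 2)*(k + 4)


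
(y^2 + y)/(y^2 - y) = (y + 1)/(y - 1)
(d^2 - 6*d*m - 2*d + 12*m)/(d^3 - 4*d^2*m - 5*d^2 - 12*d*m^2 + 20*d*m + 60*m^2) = (d - 2)/(d^2 + 2*d*m - 5*d - 10*m)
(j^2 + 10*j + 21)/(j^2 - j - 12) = (j + 7)/(j - 4)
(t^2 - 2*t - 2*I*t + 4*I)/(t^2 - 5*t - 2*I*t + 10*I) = (t - 2)/(t - 5)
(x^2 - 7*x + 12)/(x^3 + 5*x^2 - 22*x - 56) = (x - 3)/(x^2 + 9*x + 14)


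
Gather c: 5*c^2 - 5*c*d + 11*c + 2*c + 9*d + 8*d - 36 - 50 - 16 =5*c^2 + c*(13 - 5*d) + 17*d - 102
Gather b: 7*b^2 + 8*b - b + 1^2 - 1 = 7*b^2 + 7*b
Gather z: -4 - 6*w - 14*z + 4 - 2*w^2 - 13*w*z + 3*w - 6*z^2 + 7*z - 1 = -2*w^2 - 3*w - 6*z^2 + z*(-13*w - 7) - 1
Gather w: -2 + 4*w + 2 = 4*w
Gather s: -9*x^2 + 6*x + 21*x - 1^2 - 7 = -9*x^2 + 27*x - 8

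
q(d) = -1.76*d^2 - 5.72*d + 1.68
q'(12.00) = -47.96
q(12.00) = -320.40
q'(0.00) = -5.72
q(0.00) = 1.68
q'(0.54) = -7.62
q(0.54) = -1.92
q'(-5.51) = 13.68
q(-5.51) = -20.24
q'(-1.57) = -0.19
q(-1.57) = 6.32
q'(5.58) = -25.36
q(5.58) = -85.04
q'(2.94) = -16.07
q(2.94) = -30.35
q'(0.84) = -8.68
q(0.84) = -4.37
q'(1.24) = -10.08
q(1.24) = -8.12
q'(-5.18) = 12.51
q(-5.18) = -15.92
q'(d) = -3.52*d - 5.72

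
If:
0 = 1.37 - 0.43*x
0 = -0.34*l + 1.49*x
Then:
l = 13.96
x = 3.19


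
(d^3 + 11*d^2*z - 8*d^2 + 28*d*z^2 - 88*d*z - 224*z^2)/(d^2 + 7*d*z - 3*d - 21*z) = (d^2 + 4*d*z - 8*d - 32*z)/(d - 3)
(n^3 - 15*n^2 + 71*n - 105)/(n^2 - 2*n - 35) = (n^2 - 8*n + 15)/(n + 5)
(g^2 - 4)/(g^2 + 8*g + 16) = (g^2 - 4)/(g^2 + 8*g + 16)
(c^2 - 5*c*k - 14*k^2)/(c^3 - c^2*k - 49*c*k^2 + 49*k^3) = (c + 2*k)/(c^2 + 6*c*k - 7*k^2)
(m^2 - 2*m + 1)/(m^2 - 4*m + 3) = (m - 1)/(m - 3)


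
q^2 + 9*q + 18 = (q + 3)*(q + 6)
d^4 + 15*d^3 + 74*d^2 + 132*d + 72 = (d + 1)*(d + 2)*(d + 6)^2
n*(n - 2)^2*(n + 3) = n^4 - n^3 - 8*n^2 + 12*n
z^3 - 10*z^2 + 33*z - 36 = (z - 4)*(z - 3)^2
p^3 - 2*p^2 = p^2*(p - 2)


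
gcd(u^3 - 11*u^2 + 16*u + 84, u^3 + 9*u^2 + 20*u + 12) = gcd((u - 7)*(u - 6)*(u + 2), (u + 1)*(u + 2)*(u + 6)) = u + 2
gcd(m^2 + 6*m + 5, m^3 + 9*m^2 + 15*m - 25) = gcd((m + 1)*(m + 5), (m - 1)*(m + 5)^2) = m + 5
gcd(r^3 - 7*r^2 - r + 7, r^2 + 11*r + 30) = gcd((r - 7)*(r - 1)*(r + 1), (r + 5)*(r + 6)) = 1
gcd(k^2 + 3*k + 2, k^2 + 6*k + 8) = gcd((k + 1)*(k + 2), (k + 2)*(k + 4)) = k + 2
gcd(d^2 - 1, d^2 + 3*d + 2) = d + 1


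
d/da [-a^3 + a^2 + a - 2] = -3*a^2 + 2*a + 1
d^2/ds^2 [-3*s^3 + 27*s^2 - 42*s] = 54 - 18*s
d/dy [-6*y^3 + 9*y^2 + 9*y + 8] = -18*y^2 + 18*y + 9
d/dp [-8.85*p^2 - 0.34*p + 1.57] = -17.7*p - 0.34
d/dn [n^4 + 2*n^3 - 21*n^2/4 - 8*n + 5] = 4*n^3 + 6*n^2 - 21*n/2 - 8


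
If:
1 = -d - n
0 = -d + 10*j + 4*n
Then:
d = -n - 1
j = -n/2 - 1/10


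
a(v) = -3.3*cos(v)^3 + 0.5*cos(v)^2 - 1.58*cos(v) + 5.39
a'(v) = 9.9*sin(v)*cos(v)^2 - 1.0*sin(v)*cos(v) + 1.58*sin(v)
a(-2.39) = 8.10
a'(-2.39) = -5.19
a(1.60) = 5.44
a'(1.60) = 1.62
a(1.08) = 4.41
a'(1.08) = 2.92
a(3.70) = 9.10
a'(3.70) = -5.06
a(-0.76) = 3.25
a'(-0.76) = -4.17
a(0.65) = 2.78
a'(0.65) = 4.27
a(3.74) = 8.90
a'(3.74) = -5.16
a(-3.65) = 9.35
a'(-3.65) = 4.87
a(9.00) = 9.74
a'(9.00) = 4.41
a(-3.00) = 10.65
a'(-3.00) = -1.73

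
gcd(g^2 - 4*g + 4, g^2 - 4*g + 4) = g^2 - 4*g + 4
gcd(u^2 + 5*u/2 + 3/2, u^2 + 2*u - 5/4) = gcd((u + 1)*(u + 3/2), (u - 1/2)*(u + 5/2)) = 1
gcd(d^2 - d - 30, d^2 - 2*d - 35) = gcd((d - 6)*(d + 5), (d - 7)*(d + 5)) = d + 5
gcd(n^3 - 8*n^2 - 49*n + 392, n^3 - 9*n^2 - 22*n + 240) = n - 8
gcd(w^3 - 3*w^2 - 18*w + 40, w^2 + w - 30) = w - 5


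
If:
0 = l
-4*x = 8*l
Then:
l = 0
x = 0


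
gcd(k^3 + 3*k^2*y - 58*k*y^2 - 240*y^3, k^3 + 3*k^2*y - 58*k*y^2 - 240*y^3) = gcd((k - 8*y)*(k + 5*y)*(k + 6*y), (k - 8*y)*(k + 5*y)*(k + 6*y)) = -k^3 - 3*k^2*y + 58*k*y^2 + 240*y^3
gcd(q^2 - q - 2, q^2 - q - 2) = q^2 - q - 2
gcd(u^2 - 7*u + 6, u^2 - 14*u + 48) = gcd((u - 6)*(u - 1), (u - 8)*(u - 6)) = u - 6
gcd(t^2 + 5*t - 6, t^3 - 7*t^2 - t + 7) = t - 1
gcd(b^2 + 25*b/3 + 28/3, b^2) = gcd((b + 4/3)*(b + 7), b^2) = 1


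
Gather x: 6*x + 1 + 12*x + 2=18*x + 3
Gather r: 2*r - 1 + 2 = 2*r + 1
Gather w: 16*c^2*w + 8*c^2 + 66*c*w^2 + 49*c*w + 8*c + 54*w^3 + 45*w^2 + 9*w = 8*c^2 + 8*c + 54*w^3 + w^2*(66*c + 45) + w*(16*c^2 + 49*c + 9)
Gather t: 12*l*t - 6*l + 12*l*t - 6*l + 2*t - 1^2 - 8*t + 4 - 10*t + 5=-12*l + t*(24*l - 16) + 8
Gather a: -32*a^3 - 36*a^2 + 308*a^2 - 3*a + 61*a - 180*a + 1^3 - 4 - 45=-32*a^3 + 272*a^2 - 122*a - 48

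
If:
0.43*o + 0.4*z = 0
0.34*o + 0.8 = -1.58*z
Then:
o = 0.59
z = -0.63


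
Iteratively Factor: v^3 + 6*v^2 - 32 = (v + 4)*(v^2 + 2*v - 8) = (v - 2)*(v + 4)*(v + 4)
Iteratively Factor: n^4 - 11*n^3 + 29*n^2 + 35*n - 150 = (n - 5)*(n^3 - 6*n^2 - n + 30) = (n - 5)*(n - 3)*(n^2 - 3*n - 10) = (n - 5)*(n - 3)*(n + 2)*(n - 5)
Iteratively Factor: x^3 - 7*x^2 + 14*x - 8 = (x - 2)*(x^2 - 5*x + 4) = (x - 2)*(x - 1)*(x - 4)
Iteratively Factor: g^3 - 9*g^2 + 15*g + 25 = (g - 5)*(g^2 - 4*g - 5) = (g - 5)^2*(g + 1)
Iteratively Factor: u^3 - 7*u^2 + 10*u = (u - 5)*(u^2 - 2*u) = u*(u - 5)*(u - 2)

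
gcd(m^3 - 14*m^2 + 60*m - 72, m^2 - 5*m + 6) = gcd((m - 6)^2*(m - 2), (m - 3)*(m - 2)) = m - 2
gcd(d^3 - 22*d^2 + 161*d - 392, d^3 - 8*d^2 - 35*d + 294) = d^2 - 14*d + 49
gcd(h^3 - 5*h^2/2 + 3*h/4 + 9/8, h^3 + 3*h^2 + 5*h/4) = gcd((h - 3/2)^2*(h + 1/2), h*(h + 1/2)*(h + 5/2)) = h + 1/2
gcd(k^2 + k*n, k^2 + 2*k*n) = k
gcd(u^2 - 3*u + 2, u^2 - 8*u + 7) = u - 1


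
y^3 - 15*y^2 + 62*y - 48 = (y - 8)*(y - 6)*(y - 1)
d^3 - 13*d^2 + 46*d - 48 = (d - 8)*(d - 3)*(d - 2)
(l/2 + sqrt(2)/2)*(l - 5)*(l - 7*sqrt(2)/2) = l^3/2 - 5*l^2/2 - 5*sqrt(2)*l^2/4 - 7*l/2 + 25*sqrt(2)*l/4 + 35/2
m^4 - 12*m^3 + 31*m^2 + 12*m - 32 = (m - 8)*(m - 4)*(m - 1)*(m + 1)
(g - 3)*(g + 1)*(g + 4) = g^3 + 2*g^2 - 11*g - 12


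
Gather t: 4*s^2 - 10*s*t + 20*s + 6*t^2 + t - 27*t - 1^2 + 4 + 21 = 4*s^2 + 20*s + 6*t^2 + t*(-10*s - 26) + 24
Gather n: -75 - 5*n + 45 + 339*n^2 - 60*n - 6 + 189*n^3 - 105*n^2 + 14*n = 189*n^3 + 234*n^2 - 51*n - 36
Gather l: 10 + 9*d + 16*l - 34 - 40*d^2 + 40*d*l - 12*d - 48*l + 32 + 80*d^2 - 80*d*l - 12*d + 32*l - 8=40*d^2 - 40*d*l - 15*d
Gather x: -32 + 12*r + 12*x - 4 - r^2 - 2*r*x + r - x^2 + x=-r^2 + 13*r - x^2 + x*(13 - 2*r) - 36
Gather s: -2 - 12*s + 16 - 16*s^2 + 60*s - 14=-16*s^2 + 48*s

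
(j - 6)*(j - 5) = j^2 - 11*j + 30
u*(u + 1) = u^2 + u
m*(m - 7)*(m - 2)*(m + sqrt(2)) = m^4 - 9*m^3 + sqrt(2)*m^3 - 9*sqrt(2)*m^2 + 14*m^2 + 14*sqrt(2)*m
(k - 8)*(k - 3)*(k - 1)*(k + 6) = k^4 - 6*k^3 - 37*k^2 + 186*k - 144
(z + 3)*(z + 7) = z^2 + 10*z + 21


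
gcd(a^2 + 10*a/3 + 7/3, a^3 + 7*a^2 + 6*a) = a + 1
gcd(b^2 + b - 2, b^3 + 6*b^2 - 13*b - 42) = b + 2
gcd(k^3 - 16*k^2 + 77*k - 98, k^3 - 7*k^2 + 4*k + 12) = k - 2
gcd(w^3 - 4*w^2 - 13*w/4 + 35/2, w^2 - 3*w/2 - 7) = w^2 - 3*w/2 - 7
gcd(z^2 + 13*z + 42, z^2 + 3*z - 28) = z + 7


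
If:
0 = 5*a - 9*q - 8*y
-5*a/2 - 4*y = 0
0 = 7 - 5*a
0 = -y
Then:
No Solution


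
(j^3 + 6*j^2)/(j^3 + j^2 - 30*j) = j/(j - 5)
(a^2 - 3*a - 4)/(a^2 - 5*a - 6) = (a - 4)/(a - 6)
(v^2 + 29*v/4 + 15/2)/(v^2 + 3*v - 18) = (v + 5/4)/(v - 3)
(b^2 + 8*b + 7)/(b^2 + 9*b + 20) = (b^2 + 8*b + 7)/(b^2 + 9*b + 20)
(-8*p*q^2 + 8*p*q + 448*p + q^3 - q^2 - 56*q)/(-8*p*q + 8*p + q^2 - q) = (q^2 - q - 56)/(q - 1)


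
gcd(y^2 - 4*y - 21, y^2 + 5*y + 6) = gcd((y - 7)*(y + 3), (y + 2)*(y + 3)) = y + 3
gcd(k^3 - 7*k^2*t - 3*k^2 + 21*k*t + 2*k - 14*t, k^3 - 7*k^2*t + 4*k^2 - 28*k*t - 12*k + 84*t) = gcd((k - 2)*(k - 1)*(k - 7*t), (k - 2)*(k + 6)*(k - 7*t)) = -k^2 + 7*k*t + 2*k - 14*t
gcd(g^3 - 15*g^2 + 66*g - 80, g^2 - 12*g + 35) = g - 5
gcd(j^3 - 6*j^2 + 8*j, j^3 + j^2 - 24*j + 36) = j - 2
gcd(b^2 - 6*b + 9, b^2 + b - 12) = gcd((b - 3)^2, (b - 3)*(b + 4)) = b - 3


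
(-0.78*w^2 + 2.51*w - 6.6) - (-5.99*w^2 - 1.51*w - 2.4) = 5.21*w^2 + 4.02*w - 4.2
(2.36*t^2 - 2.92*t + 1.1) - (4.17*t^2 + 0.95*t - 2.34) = -1.81*t^2 - 3.87*t + 3.44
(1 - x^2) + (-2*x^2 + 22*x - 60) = -3*x^2 + 22*x - 59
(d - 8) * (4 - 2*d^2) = -2*d^3 + 16*d^2 + 4*d - 32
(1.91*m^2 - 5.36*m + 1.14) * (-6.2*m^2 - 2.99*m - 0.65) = -11.842*m^4 + 27.5211*m^3 + 7.7169*m^2 + 0.0754000000000006*m - 0.741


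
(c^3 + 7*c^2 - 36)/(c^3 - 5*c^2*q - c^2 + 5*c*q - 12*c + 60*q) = (-c^2 - 4*c + 12)/(-c^2 + 5*c*q + 4*c - 20*q)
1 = 1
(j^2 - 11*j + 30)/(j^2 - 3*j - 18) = (j - 5)/(j + 3)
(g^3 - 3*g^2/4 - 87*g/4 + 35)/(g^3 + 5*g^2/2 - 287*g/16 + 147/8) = 4*(g^2 + g - 20)/(4*g^2 + 17*g - 42)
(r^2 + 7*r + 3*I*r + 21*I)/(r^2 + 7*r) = (r + 3*I)/r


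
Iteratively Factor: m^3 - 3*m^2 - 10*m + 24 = (m + 3)*(m^2 - 6*m + 8) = (m - 2)*(m + 3)*(m - 4)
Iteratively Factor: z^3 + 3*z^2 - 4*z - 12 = (z + 3)*(z^2 - 4) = (z - 2)*(z + 3)*(z + 2)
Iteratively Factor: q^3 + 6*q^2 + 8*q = (q + 4)*(q^2 + 2*q) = q*(q + 4)*(q + 2)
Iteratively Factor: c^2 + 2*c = (c)*(c + 2)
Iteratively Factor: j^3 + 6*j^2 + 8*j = (j + 4)*(j^2 + 2*j) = j*(j + 4)*(j + 2)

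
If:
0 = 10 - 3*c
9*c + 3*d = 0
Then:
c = 10/3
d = -10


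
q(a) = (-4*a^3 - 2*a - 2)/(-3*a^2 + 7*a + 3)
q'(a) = (6*a - 7)*(-4*a^3 - 2*a - 2)/(-3*a^2 + 7*a + 3)^2 + (-12*a^2 - 2)/(-3*a^2 + 7*a + 3) = 2*(6*a^4 - 28*a^3 - 21*a^2 - 6*a + 4)/(9*a^4 - 42*a^3 + 31*a^2 + 42*a + 9)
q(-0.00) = -0.67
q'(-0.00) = 0.89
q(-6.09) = -6.05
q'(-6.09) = 1.22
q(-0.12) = -0.83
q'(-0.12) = 1.99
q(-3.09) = -2.58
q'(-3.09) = 1.07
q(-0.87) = -0.44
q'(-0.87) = 1.06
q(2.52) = -44.72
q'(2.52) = -277.78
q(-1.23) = -0.78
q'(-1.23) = 0.88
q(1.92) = -6.35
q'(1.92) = -13.92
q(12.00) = 20.11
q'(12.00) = 1.23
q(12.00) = 20.11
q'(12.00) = 1.23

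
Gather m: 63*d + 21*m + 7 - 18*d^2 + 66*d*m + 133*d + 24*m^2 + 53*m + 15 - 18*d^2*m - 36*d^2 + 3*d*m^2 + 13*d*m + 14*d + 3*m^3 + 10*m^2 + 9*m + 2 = -54*d^2 + 210*d + 3*m^3 + m^2*(3*d + 34) + m*(-18*d^2 + 79*d + 83) + 24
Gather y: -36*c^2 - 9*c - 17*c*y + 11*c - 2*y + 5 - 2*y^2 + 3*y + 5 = -36*c^2 + 2*c - 2*y^2 + y*(1 - 17*c) + 10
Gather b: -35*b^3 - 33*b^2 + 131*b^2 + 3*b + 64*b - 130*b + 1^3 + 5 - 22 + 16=-35*b^3 + 98*b^2 - 63*b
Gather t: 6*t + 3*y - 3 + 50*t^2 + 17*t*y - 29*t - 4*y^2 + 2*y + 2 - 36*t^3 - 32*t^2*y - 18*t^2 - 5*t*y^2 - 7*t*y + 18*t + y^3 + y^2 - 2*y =-36*t^3 + t^2*(32 - 32*y) + t*(-5*y^2 + 10*y - 5) + y^3 - 3*y^2 + 3*y - 1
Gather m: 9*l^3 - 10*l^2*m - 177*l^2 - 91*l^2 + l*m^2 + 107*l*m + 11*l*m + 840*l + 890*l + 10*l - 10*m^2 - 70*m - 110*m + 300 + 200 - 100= 9*l^3 - 268*l^2 + 1740*l + m^2*(l - 10) + m*(-10*l^2 + 118*l - 180) + 400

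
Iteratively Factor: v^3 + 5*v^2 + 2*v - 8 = (v + 2)*(v^2 + 3*v - 4) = (v - 1)*(v + 2)*(v + 4)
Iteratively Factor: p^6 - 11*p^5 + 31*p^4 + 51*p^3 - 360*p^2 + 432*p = (p)*(p^5 - 11*p^4 + 31*p^3 + 51*p^2 - 360*p + 432) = p*(p - 3)*(p^4 - 8*p^3 + 7*p^2 + 72*p - 144) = p*(p - 4)*(p - 3)*(p^3 - 4*p^2 - 9*p + 36) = p*(p - 4)*(p - 3)*(p + 3)*(p^2 - 7*p + 12) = p*(p - 4)*(p - 3)^2*(p + 3)*(p - 4)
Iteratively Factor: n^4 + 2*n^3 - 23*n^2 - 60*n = (n - 5)*(n^3 + 7*n^2 + 12*n) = n*(n - 5)*(n^2 + 7*n + 12) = n*(n - 5)*(n + 3)*(n + 4)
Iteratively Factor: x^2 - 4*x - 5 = (x + 1)*(x - 5)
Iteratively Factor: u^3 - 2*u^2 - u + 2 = (u - 2)*(u^2 - 1) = (u - 2)*(u - 1)*(u + 1)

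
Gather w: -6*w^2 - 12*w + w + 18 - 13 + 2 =-6*w^2 - 11*w + 7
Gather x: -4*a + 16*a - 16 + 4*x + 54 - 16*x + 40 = 12*a - 12*x + 78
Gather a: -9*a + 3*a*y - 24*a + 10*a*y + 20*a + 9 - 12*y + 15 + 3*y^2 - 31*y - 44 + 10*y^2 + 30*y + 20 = a*(13*y - 13) + 13*y^2 - 13*y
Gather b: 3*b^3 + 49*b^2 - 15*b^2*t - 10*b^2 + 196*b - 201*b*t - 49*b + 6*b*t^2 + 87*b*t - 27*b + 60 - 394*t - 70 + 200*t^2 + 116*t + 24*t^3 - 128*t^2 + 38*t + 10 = 3*b^3 + b^2*(39 - 15*t) + b*(6*t^2 - 114*t + 120) + 24*t^3 + 72*t^2 - 240*t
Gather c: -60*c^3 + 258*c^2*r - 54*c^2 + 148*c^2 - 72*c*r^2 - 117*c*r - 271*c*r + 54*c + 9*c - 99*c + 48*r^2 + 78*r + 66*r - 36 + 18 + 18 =-60*c^3 + c^2*(258*r + 94) + c*(-72*r^2 - 388*r - 36) + 48*r^2 + 144*r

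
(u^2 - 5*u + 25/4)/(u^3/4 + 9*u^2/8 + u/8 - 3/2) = 2*(4*u^2 - 20*u + 25)/(2*u^3 + 9*u^2 + u - 12)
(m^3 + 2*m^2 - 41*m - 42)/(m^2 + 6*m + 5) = (m^2 + m - 42)/(m + 5)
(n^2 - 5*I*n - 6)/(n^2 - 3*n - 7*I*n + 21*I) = (n^2 - 5*I*n - 6)/(n^2 - 3*n - 7*I*n + 21*I)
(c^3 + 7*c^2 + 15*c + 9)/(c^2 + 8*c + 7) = (c^2 + 6*c + 9)/(c + 7)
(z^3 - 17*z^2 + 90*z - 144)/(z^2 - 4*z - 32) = (z^2 - 9*z + 18)/(z + 4)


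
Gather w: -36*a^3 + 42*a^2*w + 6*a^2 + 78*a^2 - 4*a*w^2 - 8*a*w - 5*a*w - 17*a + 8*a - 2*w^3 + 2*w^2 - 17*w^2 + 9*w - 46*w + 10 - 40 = -36*a^3 + 84*a^2 - 9*a - 2*w^3 + w^2*(-4*a - 15) + w*(42*a^2 - 13*a - 37) - 30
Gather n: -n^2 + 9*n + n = -n^2 + 10*n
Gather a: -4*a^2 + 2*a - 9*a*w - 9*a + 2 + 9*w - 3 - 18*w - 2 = -4*a^2 + a*(-9*w - 7) - 9*w - 3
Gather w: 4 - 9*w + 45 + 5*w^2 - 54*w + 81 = 5*w^2 - 63*w + 130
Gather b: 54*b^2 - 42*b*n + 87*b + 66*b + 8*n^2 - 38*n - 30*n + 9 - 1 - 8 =54*b^2 + b*(153 - 42*n) + 8*n^2 - 68*n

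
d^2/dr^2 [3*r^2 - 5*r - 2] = 6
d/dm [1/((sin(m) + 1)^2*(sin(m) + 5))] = -(3*sin(m) + 11)*cos(m)/((sin(m) + 1)^3*(sin(m) + 5)^2)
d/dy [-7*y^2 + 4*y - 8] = 4 - 14*y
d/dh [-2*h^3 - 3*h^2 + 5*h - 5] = -6*h^2 - 6*h + 5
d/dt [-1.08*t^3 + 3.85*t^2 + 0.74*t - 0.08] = -3.24*t^2 + 7.7*t + 0.74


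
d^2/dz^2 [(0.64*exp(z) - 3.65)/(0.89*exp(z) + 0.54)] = (1.940814 - 3.198749*exp(z))*exp(z)/(0.704969*exp(3*z) + 1.283202*exp(2*z) + 0.778572*exp(z) + 0.157464)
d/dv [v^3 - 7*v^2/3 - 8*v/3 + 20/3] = 3*v^2 - 14*v/3 - 8/3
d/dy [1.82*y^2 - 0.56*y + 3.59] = 3.64*y - 0.56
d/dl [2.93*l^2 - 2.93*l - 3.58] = 5.86*l - 2.93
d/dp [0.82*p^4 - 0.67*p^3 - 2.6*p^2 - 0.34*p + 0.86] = 3.28*p^3 - 2.01*p^2 - 5.2*p - 0.34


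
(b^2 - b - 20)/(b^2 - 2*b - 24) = (b - 5)/(b - 6)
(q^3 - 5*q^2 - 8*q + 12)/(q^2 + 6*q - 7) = (q^2 - 4*q - 12)/(q + 7)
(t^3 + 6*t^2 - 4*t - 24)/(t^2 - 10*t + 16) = (t^2 + 8*t + 12)/(t - 8)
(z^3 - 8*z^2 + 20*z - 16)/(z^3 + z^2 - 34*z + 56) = (z - 2)/(z + 7)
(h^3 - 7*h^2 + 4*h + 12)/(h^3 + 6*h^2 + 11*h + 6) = (h^2 - 8*h + 12)/(h^2 + 5*h + 6)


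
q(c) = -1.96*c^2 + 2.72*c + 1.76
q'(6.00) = -20.80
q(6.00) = -52.48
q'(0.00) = 2.72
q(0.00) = 1.76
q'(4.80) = -16.10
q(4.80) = -30.34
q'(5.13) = -17.39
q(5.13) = -35.87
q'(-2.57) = 12.79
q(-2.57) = -18.18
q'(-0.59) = 5.03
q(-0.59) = -0.53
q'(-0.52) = 4.76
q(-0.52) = -0.18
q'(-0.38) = 4.21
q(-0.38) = 0.44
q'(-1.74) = 9.54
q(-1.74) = -8.91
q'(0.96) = -1.04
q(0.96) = 2.56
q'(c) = 2.72 - 3.92*c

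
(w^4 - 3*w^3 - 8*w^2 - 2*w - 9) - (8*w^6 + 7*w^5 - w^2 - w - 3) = -8*w^6 - 7*w^5 + w^4 - 3*w^3 - 7*w^2 - w - 6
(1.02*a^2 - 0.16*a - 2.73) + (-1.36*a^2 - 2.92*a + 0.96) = -0.34*a^2 - 3.08*a - 1.77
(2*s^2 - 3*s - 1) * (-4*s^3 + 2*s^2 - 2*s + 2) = -8*s^5 + 16*s^4 - 6*s^3 + 8*s^2 - 4*s - 2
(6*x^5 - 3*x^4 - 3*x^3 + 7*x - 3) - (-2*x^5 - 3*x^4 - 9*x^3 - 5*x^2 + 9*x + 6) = 8*x^5 + 6*x^3 + 5*x^2 - 2*x - 9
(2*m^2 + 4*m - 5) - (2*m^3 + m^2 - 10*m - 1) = -2*m^3 + m^2 + 14*m - 4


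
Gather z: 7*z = 7*z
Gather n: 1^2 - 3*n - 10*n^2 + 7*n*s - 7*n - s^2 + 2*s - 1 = -10*n^2 + n*(7*s - 10) - s^2 + 2*s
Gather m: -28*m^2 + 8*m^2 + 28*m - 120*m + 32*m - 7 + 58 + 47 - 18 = -20*m^2 - 60*m + 80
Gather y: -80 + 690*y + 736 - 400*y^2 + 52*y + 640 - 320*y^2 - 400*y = -720*y^2 + 342*y + 1296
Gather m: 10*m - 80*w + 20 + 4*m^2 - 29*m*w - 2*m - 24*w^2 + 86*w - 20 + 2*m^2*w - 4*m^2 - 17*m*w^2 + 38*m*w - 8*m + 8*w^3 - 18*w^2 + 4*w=2*m^2*w + m*(-17*w^2 + 9*w) + 8*w^3 - 42*w^2 + 10*w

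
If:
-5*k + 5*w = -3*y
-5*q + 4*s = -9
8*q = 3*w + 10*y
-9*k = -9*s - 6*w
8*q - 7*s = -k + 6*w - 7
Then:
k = 4227/806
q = 4543/1209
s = 5917/2418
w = 1691/403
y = 325/186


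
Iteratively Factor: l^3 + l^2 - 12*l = (l)*(l^2 + l - 12) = l*(l + 4)*(l - 3)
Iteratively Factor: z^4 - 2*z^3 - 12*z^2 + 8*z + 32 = (z - 4)*(z^3 + 2*z^2 - 4*z - 8) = (z - 4)*(z + 2)*(z^2 - 4) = (z - 4)*(z - 2)*(z + 2)*(z + 2)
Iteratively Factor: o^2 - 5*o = (o - 5)*(o)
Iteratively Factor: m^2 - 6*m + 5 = (m - 5)*(m - 1)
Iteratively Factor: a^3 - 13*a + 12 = (a - 3)*(a^2 + 3*a - 4) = (a - 3)*(a - 1)*(a + 4)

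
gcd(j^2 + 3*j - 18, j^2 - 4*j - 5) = 1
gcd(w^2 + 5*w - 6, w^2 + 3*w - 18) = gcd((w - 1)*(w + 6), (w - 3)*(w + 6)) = w + 6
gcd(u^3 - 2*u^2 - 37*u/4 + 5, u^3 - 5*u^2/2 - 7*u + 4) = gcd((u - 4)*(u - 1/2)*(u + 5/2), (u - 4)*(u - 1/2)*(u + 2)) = u^2 - 9*u/2 + 2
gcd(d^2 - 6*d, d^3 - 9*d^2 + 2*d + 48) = 1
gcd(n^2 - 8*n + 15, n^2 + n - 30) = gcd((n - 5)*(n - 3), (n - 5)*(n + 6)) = n - 5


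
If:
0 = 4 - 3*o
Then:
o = 4/3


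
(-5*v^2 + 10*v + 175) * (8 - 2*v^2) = 10*v^4 - 20*v^3 - 390*v^2 + 80*v + 1400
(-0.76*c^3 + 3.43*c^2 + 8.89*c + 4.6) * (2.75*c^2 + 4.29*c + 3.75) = -2.09*c^5 + 6.1721*c^4 + 36.3122*c^3 + 63.6506*c^2 + 53.0715*c + 17.25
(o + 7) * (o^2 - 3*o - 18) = o^3 + 4*o^2 - 39*o - 126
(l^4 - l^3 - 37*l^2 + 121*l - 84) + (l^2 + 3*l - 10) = l^4 - l^3 - 36*l^2 + 124*l - 94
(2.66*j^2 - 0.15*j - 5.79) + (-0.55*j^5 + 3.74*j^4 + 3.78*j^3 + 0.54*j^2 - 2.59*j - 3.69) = -0.55*j^5 + 3.74*j^4 + 3.78*j^3 + 3.2*j^2 - 2.74*j - 9.48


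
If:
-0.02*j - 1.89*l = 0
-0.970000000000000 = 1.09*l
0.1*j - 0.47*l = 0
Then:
No Solution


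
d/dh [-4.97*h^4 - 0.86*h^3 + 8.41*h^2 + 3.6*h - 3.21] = -19.88*h^3 - 2.58*h^2 + 16.82*h + 3.6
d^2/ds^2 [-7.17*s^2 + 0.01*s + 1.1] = -14.3400000000000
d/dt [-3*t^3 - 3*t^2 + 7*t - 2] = -9*t^2 - 6*t + 7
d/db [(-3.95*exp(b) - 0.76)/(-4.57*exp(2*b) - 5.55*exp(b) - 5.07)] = (-18.0515*exp(2*b) - 6.9464*exp(b) + 15.8085)*exp(b)/(20.8849*exp(4*b) + 50.727*exp(3*b) + 77.1423*exp(2*b) + 56.277*exp(b) + 25.7049)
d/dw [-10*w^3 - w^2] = 2*w*(-15*w - 1)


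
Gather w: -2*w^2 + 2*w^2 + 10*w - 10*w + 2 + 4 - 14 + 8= 0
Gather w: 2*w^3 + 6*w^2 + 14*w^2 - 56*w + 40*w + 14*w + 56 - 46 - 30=2*w^3 + 20*w^2 - 2*w - 20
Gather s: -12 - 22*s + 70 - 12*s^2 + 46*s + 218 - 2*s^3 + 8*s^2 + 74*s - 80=-2*s^3 - 4*s^2 + 98*s + 196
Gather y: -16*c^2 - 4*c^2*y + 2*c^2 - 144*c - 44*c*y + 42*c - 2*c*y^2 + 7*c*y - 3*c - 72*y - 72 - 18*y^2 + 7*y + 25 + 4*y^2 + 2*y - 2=-14*c^2 - 105*c + y^2*(-2*c - 14) + y*(-4*c^2 - 37*c - 63) - 49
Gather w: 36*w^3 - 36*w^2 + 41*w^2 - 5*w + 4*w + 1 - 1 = 36*w^3 + 5*w^2 - w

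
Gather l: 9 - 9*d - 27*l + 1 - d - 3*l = -10*d - 30*l + 10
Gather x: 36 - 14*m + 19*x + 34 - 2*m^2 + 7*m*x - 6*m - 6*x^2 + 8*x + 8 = -2*m^2 - 20*m - 6*x^2 + x*(7*m + 27) + 78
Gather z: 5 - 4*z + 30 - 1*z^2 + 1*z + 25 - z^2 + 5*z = -2*z^2 + 2*z + 60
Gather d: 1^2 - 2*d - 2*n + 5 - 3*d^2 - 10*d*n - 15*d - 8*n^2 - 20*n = -3*d^2 + d*(-10*n - 17) - 8*n^2 - 22*n + 6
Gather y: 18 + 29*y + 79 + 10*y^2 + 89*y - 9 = 10*y^2 + 118*y + 88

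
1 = 1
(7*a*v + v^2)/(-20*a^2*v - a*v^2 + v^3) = (7*a + v)/(-20*a^2 - a*v + v^2)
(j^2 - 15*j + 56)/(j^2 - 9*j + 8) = (j - 7)/(j - 1)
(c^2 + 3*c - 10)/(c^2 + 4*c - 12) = (c + 5)/(c + 6)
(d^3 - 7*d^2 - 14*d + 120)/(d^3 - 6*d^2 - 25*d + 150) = (d + 4)/(d + 5)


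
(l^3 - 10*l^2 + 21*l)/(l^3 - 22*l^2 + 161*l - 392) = l*(l - 3)/(l^2 - 15*l + 56)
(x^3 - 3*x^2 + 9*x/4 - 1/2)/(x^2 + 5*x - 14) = (x^2 - x + 1/4)/(x + 7)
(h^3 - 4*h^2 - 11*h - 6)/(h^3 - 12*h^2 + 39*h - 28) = (h^3 - 4*h^2 - 11*h - 6)/(h^3 - 12*h^2 + 39*h - 28)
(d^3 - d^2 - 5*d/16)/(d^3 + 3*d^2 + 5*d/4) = (16*d^2 - 16*d - 5)/(4*(4*d^2 + 12*d + 5))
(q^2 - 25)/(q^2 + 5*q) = (q - 5)/q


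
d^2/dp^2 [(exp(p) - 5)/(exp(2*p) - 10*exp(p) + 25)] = (exp(p) + 5)*exp(p)/(exp(3*p) - 15*exp(2*p) + 75*exp(p) - 125)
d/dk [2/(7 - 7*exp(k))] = 1/(14*sinh(k/2)^2)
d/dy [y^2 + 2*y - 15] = 2*y + 2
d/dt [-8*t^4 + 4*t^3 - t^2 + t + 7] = -32*t^3 + 12*t^2 - 2*t + 1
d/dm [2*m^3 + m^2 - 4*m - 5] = 6*m^2 + 2*m - 4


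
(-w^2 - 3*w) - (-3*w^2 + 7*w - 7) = 2*w^2 - 10*w + 7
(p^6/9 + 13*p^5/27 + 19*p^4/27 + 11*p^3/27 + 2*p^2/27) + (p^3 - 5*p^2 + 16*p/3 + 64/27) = p^6/9 + 13*p^5/27 + 19*p^4/27 + 38*p^3/27 - 133*p^2/27 + 16*p/3 + 64/27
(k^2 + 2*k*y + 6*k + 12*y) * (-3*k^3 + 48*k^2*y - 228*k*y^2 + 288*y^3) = -3*k^5 + 42*k^4*y - 18*k^4 - 132*k^3*y^2 + 252*k^3*y - 168*k^2*y^3 - 792*k^2*y^2 + 576*k*y^4 - 1008*k*y^3 + 3456*y^4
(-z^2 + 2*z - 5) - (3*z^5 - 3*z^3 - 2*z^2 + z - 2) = -3*z^5 + 3*z^3 + z^2 + z - 3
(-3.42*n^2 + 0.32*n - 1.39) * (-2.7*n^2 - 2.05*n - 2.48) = 9.234*n^4 + 6.147*n^3 + 11.5786*n^2 + 2.0559*n + 3.4472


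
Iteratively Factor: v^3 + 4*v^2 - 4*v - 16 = (v + 2)*(v^2 + 2*v - 8) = (v - 2)*(v + 2)*(v + 4)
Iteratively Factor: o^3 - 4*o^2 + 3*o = (o - 1)*(o^2 - 3*o) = (o - 3)*(o - 1)*(o)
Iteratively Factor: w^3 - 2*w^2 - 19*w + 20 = (w + 4)*(w^2 - 6*w + 5) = (w - 5)*(w + 4)*(w - 1)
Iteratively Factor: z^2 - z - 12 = (z + 3)*(z - 4)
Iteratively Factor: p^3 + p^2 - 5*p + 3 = (p - 1)*(p^2 + 2*p - 3) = (p - 1)*(p + 3)*(p - 1)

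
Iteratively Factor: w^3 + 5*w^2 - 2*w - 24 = (w + 3)*(w^2 + 2*w - 8) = (w + 3)*(w + 4)*(w - 2)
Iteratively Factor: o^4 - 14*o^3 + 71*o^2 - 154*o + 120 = (o - 4)*(o^3 - 10*o^2 + 31*o - 30) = (o - 4)*(o - 3)*(o^2 - 7*o + 10) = (o - 5)*(o - 4)*(o - 3)*(o - 2)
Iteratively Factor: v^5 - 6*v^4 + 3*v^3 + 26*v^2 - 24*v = (v + 2)*(v^4 - 8*v^3 + 19*v^2 - 12*v) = v*(v + 2)*(v^3 - 8*v^2 + 19*v - 12) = v*(v - 3)*(v + 2)*(v^2 - 5*v + 4) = v*(v - 3)*(v - 1)*(v + 2)*(v - 4)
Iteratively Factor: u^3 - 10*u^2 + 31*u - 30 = (u - 3)*(u^2 - 7*u + 10) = (u - 5)*(u - 3)*(u - 2)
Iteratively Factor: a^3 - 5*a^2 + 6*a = (a - 2)*(a^2 - 3*a) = (a - 3)*(a - 2)*(a)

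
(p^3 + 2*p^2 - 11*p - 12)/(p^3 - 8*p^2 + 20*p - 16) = (p^3 + 2*p^2 - 11*p - 12)/(p^3 - 8*p^2 + 20*p - 16)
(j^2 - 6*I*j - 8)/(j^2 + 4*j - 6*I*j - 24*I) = (j^2 - 6*I*j - 8)/(j^2 + j*(4 - 6*I) - 24*I)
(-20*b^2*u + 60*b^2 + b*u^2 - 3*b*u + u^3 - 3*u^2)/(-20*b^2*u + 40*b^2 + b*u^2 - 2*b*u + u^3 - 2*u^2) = (u - 3)/(u - 2)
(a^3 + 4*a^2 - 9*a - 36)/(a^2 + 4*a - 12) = (a^3 + 4*a^2 - 9*a - 36)/(a^2 + 4*a - 12)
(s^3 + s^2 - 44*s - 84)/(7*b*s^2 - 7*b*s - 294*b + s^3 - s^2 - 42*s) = (s + 2)/(7*b + s)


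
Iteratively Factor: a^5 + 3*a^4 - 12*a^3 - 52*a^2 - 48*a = (a + 2)*(a^4 + a^3 - 14*a^2 - 24*a) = (a + 2)^2*(a^3 - a^2 - 12*a) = (a + 2)^2*(a + 3)*(a^2 - 4*a) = a*(a + 2)^2*(a + 3)*(a - 4)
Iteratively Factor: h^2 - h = (h - 1)*(h)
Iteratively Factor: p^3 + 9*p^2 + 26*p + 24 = (p + 2)*(p^2 + 7*p + 12) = (p + 2)*(p + 4)*(p + 3)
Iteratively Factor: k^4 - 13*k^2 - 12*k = (k + 1)*(k^3 - k^2 - 12*k) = (k + 1)*(k + 3)*(k^2 - 4*k) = (k - 4)*(k + 1)*(k + 3)*(k)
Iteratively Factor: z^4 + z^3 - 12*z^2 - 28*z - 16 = (z + 2)*(z^3 - z^2 - 10*z - 8) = (z - 4)*(z + 2)*(z^2 + 3*z + 2) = (z - 4)*(z + 1)*(z + 2)*(z + 2)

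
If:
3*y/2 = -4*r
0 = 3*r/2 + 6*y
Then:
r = 0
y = 0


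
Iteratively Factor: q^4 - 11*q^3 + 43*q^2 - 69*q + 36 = (q - 3)*(q^3 - 8*q^2 + 19*q - 12) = (q - 4)*(q - 3)*(q^2 - 4*q + 3) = (q - 4)*(q - 3)^2*(q - 1)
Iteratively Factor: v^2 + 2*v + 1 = (v + 1)*(v + 1)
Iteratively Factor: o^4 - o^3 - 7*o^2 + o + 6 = (o + 2)*(o^3 - 3*o^2 - o + 3) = (o + 1)*(o + 2)*(o^2 - 4*o + 3) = (o - 3)*(o + 1)*(o + 2)*(o - 1)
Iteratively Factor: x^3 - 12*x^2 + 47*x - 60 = (x - 5)*(x^2 - 7*x + 12) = (x - 5)*(x - 3)*(x - 4)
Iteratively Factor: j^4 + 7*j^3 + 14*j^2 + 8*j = (j + 4)*(j^3 + 3*j^2 + 2*j) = j*(j + 4)*(j^2 + 3*j + 2) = j*(j + 1)*(j + 4)*(j + 2)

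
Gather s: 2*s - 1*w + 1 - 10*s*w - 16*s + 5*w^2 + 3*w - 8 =s*(-10*w - 14) + 5*w^2 + 2*w - 7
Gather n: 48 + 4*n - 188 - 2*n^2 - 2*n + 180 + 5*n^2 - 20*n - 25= 3*n^2 - 18*n + 15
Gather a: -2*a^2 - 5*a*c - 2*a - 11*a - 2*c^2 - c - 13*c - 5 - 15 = -2*a^2 + a*(-5*c - 13) - 2*c^2 - 14*c - 20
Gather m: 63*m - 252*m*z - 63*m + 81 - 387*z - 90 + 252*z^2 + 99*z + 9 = -252*m*z + 252*z^2 - 288*z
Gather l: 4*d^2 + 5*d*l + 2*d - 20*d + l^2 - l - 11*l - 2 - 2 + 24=4*d^2 - 18*d + l^2 + l*(5*d - 12) + 20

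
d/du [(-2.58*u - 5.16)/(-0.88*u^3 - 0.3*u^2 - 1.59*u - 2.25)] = (2.2704*u^3 + 0.774*u^2 + 4.1022*u - (2.58*u + 5.16)*(2.64*u^2 + 0.6*u + 1.59) + 5.805)/(0.88*u^3 + 0.3*u^2 + 1.59*u + 2.25)^2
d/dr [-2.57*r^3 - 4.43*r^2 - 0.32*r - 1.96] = -7.71*r^2 - 8.86*r - 0.32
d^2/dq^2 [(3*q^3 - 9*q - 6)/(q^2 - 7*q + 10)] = 216/(q^3 - 15*q^2 + 75*q - 125)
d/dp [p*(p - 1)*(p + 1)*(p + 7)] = 4*p^3 + 21*p^2 - 2*p - 7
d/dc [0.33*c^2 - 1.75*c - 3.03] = 0.66*c - 1.75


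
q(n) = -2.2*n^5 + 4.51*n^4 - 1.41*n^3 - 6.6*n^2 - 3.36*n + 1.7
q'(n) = -11.0*n^4 + 18.04*n^3 - 4.23*n^2 - 13.2*n - 3.36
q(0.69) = -3.55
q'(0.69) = -11.05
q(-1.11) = 9.78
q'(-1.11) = -35.29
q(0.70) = -3.66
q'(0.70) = -11.13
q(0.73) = -3.99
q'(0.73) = -11.36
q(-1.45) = 31.03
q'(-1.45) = -96.74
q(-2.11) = 174.05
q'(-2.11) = -381.84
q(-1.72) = 67.72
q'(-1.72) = -181.24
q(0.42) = -0.87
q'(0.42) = -8.66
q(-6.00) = 23040.98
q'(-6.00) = -18229.08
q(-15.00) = 1902269.60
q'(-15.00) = -618517.11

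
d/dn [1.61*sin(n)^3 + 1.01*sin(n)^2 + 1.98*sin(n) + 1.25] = (4.83*sin(n)^2 + 2.02*sin(n) + 1.98)*cos(n)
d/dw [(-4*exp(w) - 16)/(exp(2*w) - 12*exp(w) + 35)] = 4*(2*(exp(w) - 6)*(exp(w) + 4) - exp(2*w) + 12*exp(w) - 35)*exp(w)/(exp(2*w) - 12*exp(w) + 35)^2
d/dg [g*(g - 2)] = 2*g - 2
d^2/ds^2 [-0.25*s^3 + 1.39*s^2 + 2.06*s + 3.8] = 2.78 - 1.5*s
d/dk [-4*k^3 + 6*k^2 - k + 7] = -12*k^2 + 12*k - 1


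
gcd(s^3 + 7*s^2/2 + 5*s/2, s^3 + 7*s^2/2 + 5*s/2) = s^3 + 7*s^2/2 + 5*s/2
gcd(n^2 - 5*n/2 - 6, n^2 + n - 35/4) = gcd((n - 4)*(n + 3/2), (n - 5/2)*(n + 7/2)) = 1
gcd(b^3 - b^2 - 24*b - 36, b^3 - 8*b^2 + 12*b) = b - 6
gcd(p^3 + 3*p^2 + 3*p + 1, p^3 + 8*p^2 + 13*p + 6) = p^2 + 2*p + 1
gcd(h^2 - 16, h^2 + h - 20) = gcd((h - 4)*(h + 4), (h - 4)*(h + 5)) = h - 4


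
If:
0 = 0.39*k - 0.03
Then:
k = 0.08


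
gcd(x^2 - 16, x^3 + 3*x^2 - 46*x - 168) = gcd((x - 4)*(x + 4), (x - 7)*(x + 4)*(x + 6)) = x + 4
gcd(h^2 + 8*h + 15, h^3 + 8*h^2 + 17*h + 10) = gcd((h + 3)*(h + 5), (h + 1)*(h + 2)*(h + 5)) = h + 5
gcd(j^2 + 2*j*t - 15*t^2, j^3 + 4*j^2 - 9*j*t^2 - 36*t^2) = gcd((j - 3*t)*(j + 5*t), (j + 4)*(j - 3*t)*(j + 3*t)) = -j + 3*t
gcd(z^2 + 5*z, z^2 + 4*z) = z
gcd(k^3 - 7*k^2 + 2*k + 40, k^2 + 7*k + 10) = k + 2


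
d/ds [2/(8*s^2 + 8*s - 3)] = 16*(-2*s - 1)/(8*s^2 + 8*s - 3)^2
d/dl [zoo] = 0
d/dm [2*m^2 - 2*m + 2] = 4*m - 2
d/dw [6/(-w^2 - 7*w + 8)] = 6*(2*w + 7)/(w^2 + 7*w - 8)^2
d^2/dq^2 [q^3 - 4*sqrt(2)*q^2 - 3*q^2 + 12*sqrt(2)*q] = 6*q - 8*sqrt(2) - 6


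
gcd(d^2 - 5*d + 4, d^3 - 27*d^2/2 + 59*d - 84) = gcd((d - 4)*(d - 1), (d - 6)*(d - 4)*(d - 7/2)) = d - 4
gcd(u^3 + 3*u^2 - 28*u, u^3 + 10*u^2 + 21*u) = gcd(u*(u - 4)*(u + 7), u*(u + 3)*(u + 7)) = u^2 + 7*u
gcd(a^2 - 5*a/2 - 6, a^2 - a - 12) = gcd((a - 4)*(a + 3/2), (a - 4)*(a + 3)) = a - 4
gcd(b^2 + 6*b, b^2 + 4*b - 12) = b + 6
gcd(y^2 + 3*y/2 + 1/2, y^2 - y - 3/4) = y + 1/2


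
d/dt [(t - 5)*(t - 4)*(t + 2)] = 3*t^2 - 14*t + 2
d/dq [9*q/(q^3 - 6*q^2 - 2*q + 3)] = 9*(-2*q^3 + 6*q^2 + 3)/(q^6 - 12*q^5 + 32*q^4 + 30*q^3 - 32*q^2 - 12*q + 9)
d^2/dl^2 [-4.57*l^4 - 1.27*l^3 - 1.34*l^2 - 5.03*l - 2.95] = -54.84*l^2 - 7.62*l - 2.68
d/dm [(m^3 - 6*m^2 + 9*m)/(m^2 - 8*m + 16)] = (m^3 - 12*m^2 + 39*m - 36)/(m^3 - 12*m^2 + 48*m - 64)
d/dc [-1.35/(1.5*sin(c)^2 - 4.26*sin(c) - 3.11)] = (4.05*sin(c) - 5.751)*cos(c)/(-1.5*sin(c)^2 + 4.26*sin(c) + 3.11)^2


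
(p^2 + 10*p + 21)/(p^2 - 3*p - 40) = (p^2 + 10*p + 21)/(p^2 - 3*p - 40)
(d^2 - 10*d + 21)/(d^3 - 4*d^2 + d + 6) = (d - 7)/(d^2 - d - 2)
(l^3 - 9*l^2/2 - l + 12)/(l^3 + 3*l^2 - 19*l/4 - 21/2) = 2*(l - 4)/(2*l + 7)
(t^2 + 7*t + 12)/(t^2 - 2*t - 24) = (t + 3)/(t - 6)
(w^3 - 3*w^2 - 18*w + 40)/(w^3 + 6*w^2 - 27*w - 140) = (w - 2)/(w + 7)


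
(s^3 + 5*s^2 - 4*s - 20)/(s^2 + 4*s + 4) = (s^2 + 3*s - 10)/(s + 2)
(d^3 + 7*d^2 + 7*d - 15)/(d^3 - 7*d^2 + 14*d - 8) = (d^2 + 8*d + 15)/(d^2 - 6*d + 8)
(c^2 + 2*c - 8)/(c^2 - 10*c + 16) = (c + 4)/(c - 8)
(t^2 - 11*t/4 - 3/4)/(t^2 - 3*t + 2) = (4*t^2 - 11*t - 3)/(4*(t^2 - 3*t + 2))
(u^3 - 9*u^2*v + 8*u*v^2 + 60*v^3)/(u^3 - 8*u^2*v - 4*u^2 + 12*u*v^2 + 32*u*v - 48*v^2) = (u^2 - 3*u*v - 10*v^2)/(u^2 - 2*u*v - 4*u + 8*v)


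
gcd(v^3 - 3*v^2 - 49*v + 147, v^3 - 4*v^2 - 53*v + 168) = v^2 + 4*v - 21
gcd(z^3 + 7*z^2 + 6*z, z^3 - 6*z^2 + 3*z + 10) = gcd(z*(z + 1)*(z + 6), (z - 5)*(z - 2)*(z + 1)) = z + 1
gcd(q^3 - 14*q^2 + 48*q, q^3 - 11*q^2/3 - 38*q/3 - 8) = q - 6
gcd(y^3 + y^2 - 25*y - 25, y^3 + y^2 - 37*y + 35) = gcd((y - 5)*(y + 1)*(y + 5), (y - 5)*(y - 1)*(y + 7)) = y - 5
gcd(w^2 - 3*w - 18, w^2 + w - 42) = w - 6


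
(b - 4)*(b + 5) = b^2 + b - 20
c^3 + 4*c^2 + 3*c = c*(c + 1)*(c + 3)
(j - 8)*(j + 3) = j^2 - 5*j - 24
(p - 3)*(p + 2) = p^2 - p - 6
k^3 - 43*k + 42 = (k - 6)*(k - 1)*(k + 7)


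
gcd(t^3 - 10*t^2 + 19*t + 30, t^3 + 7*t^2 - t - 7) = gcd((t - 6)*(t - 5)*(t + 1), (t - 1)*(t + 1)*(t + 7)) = t + 1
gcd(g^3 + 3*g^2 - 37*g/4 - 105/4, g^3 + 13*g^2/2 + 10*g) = g + 5/2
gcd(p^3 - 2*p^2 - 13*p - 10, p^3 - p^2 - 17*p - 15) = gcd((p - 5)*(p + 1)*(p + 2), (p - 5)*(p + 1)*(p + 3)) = p^2 - 4*p - 5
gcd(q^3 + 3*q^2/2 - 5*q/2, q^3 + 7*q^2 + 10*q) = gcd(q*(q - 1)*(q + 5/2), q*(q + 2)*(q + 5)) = q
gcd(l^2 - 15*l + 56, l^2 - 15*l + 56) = l^2 - 15*l + 56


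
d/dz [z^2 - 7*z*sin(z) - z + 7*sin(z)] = -7*z*cos(z) + 2*z + 7*sqrt(2)*cos(z + pi/4) - 1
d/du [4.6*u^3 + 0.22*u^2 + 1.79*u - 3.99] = 13.8*u^2 + 0.44*u + 1.79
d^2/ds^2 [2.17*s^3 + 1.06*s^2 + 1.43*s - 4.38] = 13.02*s + 2.12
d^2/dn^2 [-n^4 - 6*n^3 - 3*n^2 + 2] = -12*n^2 - 36*n - 6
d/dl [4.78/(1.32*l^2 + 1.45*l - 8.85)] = (-12.6192*l - 6.931)/(1.32*l^2 + 1.45*l - 8.85)^2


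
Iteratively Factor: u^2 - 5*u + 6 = (u - 3)*(u - 2)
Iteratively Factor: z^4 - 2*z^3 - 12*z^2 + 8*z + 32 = (z - 2)*(z^3 - 12*z - 16) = (z - 4)*(z - 2)*(z^2 + 4*z + 4) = (z - 4)*(z - 2)*(z + 2)*(z + 2)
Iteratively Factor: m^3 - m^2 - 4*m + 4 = (m + 2)*(m^2 - 3*m + 2) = (m - 1)*(m + 2)*(m - 2)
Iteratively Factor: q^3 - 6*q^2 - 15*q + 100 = (q - 5)*(q^2 - q - 20) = (q - 5)*(q + 4)*(q - 5)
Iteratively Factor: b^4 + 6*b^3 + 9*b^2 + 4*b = (b + 1)*(b^3 + 5*b^2 + 4*b) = (b + 1)*(b + 4)*(b^2 + b) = b*(b + 1)*(b + 4)*(b + 1)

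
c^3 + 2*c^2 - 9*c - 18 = (c - 3)*(c + 2)*(c + 3)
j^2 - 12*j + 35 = (j - 7)*(j - 5)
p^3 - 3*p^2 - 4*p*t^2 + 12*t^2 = (p - 3)*(p - 2*t)*(p + 2*t)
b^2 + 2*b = b*(b + 2)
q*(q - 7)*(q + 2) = q^3 - 5*q^2 - 14*q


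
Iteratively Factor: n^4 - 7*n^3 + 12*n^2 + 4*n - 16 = (n - 2)*(n^3 - 5*n^2 + 2*n + 8) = (n - 4)*(n - 2)*(n^2 - n - 2) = (n - 4)*(n - 2)*(n + 1)*(n - 2)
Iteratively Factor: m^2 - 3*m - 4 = (m + 1)*(m - 4)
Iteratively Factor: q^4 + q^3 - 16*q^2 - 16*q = (q - 4)*(q^3 + 5*q^2 + 4*q) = q*(q - 4)*(q^2 + 5*q + 4) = q*(q - 4)*(q + 4)*(q + 1)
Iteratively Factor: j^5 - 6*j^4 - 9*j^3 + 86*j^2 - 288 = (j + 2)*(j^4 - 8*j^3 + 7*j^2 + 72*j - 144) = (j - 4)*(j + 2)*(j^3 - 4*j^2 - 9*j + 36) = (j - 4)*(j + 2)*(j + 3)*(j^2 - 7*j + 12) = (j - 4)*(j - 3)*(j + 2)*(j + 3)*(j - 4)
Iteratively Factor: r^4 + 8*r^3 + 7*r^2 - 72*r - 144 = (r - 3)*(r^3 + 11*r^2 + 40*r + 48) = (r - 3)*(r + 3)*(r^2 + 8*r + 16) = (r - 3)*(r + 3)*(r + 4)*(r + 4)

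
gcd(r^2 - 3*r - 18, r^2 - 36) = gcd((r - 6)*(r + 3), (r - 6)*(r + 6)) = r - 6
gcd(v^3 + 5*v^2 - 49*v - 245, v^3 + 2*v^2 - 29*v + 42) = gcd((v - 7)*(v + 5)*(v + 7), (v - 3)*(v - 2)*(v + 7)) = v + 7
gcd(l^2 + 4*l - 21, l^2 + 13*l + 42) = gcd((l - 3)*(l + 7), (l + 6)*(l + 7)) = l + 7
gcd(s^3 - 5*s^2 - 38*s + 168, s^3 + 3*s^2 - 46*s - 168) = s^2 - s - 42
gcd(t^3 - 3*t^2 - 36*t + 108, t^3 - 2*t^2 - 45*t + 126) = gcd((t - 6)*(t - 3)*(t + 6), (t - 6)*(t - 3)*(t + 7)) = t^2 - 9*t + 18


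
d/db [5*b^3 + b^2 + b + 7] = 15*b^2 + 2*b + 1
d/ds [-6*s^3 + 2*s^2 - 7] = 2*s*(2 - 9*s)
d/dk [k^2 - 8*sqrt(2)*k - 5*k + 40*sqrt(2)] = 2*k - 8*sqrt(2) - 5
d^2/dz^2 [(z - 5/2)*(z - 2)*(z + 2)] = 6*z - 5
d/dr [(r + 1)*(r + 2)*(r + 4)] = 3*r^2 + 14*r + 14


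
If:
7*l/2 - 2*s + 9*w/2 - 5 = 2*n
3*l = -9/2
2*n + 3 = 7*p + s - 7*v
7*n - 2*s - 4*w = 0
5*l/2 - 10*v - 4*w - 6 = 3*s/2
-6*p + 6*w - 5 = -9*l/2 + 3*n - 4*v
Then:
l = -3/2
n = 16570/9723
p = -32339/25928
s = -544/9723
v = -56283/25928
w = 19513/6482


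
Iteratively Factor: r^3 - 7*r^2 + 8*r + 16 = (r + 1)*(r^2 - 8*r + 16) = (r - 4)*(r + 1)*(r - 4)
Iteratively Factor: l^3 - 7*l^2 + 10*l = (l - 5)*(l^2 - 2*l) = l*(l - 5)*(l - 2)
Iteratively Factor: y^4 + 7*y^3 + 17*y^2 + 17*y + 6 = (y + 1)*(y^3 + 6*y^2 + 11*y + 6) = (y + 1)*(y + 3)*(y^2 + 3*y + 2) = (y + 1)*(y + 2)*(y + 3)*(y + 1)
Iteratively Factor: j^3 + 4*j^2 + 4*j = (j + 2)*(j^2 + 2*j) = (j + 2)^2*(j)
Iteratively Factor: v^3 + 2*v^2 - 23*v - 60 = (v + 4)*(v^2 - 2*v - 15) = (v - 5)*(v + 4)*(v + 3)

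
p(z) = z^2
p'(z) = 2*z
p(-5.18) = 26.83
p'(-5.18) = -10.36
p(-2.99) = 8.94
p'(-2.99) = -5.98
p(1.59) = 2.53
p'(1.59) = 3.18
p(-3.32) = 11.02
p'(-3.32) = -6.64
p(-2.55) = 6.50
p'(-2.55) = -5.10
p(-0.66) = 0.44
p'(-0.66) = -1.32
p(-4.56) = 20.79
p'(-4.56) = -9.12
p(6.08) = 36.97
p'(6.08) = 12.16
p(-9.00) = 81.00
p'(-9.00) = -18.00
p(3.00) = 9.00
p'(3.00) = 6.00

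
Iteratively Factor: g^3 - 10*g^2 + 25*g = (g)*(g^2 - 10*g + 25) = g*(g - 5)*(g - 5)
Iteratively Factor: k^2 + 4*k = (k)*(k + 4)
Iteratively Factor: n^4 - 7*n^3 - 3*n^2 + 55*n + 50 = (n - 5)*(n^3 - 2*n^2 - 13*n - 10) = (n - 5)*(n + 2)*(n^2 - 4*n - 5) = (n - 5)*(n + 1)*(n + 2)*(n - 5)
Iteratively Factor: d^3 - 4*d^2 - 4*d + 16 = (d - 2)*(d^2 - 2*d - 8) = (d - 2)*(d + 2)*(d - 4)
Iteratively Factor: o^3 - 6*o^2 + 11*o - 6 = (o - 2)*(o^2 - 4*o + 3) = (o - 2)*(o - 1)*(o - 3)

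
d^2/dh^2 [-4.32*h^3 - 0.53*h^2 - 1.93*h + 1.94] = -25.92*h - 1.06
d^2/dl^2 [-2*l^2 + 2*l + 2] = -4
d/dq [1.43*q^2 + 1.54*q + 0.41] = 2.86*q + 1.54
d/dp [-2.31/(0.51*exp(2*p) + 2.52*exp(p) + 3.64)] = (2.3562*exp(p) + 5.8212)*exp(p)/(0.51*exp(2*p) + 2.52*exp(p) + 3.64)^2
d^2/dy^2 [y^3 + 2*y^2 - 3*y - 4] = 6*y + 4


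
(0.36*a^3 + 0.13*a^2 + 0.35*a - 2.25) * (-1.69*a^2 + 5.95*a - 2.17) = -0.6084*a^5 + 1.9223*a^4 - 0.5992*a^3 + 5.6029*a^2 - 14.147*a + 4.8825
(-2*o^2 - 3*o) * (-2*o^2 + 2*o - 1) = 4*o^4 + 2*o^3 - 4*o^2 + 3*o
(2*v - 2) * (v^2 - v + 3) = 2*v^3 - 4*v^2 + 8*v - 6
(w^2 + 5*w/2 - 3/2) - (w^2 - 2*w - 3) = 9*w/2 + 3/2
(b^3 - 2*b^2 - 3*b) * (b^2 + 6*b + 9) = b^5 + 4*b^4 - 6*b^3 - 36*b^2 - 27*b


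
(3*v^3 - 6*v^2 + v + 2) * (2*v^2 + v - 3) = 6*v^5 - 9*v^4 - 13*v^3 + 23*v^2 - v - 6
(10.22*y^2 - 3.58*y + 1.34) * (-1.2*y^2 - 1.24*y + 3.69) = -12.264*y^4 - 8.3768*y^3 + 40.543*y^2 - 14.8718*y + 4.9446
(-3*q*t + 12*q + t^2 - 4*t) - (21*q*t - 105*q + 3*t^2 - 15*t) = -24*q*t + 117*q - 2*t^2 + 11*t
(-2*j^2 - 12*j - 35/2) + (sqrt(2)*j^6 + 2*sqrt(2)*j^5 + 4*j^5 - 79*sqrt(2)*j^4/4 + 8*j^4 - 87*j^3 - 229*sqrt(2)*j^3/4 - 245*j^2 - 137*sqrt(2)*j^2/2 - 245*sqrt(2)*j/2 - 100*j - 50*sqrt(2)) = sqrt(2)*j^6 + 2*sqrt(2)*j^5 + 4*j^5 - 79*sqrt(2)*j^4/4 + 8*j^4 - 87*j^3 - 229*sqrt(2)*j^3/4 - 247*j^2 - 137*sqrt(2)*j^2/2 - 245*sqrt(2)*j/2 - 112*j - 50*sqrt(2) - 35/2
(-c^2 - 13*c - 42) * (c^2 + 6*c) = -c^4 - 19*c^3 - 120*c^2 - 252*c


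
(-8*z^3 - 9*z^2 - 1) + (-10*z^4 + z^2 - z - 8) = -10*z^4 - 8*z^3 - 8*z^2 - z - 9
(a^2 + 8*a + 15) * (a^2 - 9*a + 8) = a^4 - a^3 - 49*a^2 - 71*a + 120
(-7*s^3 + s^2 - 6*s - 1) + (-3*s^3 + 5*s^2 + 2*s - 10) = -10*s^3 + 6*s^2 - 4*s - 11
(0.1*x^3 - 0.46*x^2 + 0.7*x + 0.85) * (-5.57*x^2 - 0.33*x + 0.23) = -0.557*x^5 + 2.5292*x^4 - 3.7242*x^3 - 5.0713*x^2 - 0.1195*x + 0.1955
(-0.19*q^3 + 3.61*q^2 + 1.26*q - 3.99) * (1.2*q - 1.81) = -0.228*q^4 + 4.6759*q^3 - 5.0221*q^2 - 7.0686*q + 7.2219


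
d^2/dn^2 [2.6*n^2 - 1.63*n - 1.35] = 5.20000000000000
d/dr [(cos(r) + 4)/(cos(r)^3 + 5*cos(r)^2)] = (17*cos(r) + cos(2*r) + 41)*sin(r)/((cos(r) + 5)^2*cos(r)^3)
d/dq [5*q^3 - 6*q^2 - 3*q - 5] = 15*q^2 - 12*q - 3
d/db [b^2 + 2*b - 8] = 2*b + 2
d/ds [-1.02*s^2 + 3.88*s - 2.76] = 3.88 - 2.04*s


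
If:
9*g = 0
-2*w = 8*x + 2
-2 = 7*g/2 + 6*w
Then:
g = 0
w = -1/3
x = -1/6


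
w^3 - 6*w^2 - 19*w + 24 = (w - 8)*(w - 1)*(w + 3)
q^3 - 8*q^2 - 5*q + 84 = (q - 7)*(q - 4)*(q + 3)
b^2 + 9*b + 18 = (b + 3)*(b + 6)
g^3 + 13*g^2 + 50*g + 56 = (g + 2)*(g + 4)*(g + 7)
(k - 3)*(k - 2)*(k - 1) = k^3 - 6*k^2 + 11*k - 6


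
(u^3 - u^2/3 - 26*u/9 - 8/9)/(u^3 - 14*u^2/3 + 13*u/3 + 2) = (u + 4/3)/(u - 3)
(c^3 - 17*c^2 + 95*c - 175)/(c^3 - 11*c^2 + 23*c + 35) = (c - 5)/(c + 1)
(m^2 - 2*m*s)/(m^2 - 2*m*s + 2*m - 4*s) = m/(m + 2)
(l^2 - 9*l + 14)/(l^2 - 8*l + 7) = (l - 2)/(l - 1)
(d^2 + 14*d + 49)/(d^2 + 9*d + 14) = (d + 7)/(d + 2)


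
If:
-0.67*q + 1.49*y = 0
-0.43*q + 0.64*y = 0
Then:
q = 0.00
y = 0.00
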